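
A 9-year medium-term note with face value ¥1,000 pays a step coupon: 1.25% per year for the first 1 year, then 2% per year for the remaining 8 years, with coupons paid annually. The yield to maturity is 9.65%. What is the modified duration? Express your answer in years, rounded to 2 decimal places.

7.40 years

Periodic yield y = 0.0965. First find Macaulay duration:
  t   CF        PV=CF/(1+0.0965)^t    t·PV
  1        12.50        11.3999        11.3999
  2        20.00        16.6346        33.2692
  3        20.00        15.1706        45.5119
  4        20.00        13.8355        55.3421
  5        20.00        12.6179        63.0895
  6        20.00        11.5074        69.0446
  7        20.00        10.4947        73.4628
  8        20.00         9.5711        76.5686
  9     1,020.00       445.1665     4,006.4982
  Σ                    546.3982     4,434.1869
P = 546.3982; Macaulay duration = 4,434.1869 / 546.3982 = 8.11530 years.
Modified duration = D_Mac / (1 + y) = 8.11530 / 1.0965 = 7.40110 years.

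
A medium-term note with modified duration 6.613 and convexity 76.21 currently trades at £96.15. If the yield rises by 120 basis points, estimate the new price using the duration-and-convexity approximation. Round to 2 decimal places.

£89.05

Duration effect: -D_mod·Δy = -6.613 × (+0.012) = -0.079356
Convexity effect: ½·C·(Δy)² = 0.5 × 76.21 × (0.012)² = +0.00548712
ΔP/P ≈ -0.079356 + 0.00548712 = -0.07386888
New price ≈ 96.15 × (1 - 0.07386888) = 89.047507188.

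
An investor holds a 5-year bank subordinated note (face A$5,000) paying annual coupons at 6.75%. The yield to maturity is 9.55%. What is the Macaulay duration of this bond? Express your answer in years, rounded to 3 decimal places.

4.367 years

Periodic yield y = 0.0955. Discount each cash flow and weight by its year:
  t   CF        PV=CF/(1+0.0955)^t    t·PV
  1       337.50       308.0785       308.0785
  2       337.50       281.2218       562.4436
  3       337.50       256.7064       770.1191
  4       337.50       234.3280       937.3121
  5     5,337.50     3,382.7973    16,913.9866
  Σ                  4,463.1320    19,491.9400
Price P = Σ PV = 4,463.1320.
Macaulay duration = Σ(t·PV) / P = 19,491.9400 / 4,463.1320 = 4.36732 years.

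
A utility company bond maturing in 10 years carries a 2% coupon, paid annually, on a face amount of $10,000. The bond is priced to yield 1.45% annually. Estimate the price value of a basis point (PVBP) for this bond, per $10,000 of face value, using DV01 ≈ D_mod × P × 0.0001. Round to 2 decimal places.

$9.52

Periodic yield y = 0.0145.
  t   CF        PV=CF/(1+0.0145)^t    t·PV
  1       200.00       197.1414       197.1414
  2       200.00       194.3238       388.6475
  3       200.00       191.5463       574.6390
  4       200.00       188.8086       755.2344
  5       200.00       186.1100       930.5501
  6       200.00       183.4500     1,100.6999
  7       200.00       180.8280     1,265.7959
  8       200.00       178.2435     1,425.9476
  9       200.00       175.6959     1,581.2628
  10   10,200.00     8,832.4189    88,324.1889
  Σ                 10,508.5663    96,544.1076
P = 10,508.5663; D_Mac = 9.18718 yrs; D_mod = 9.05587 yrs.
DV01 ≈ 9.05587 × 10,508.5663 × 0.0001 = 9.516423.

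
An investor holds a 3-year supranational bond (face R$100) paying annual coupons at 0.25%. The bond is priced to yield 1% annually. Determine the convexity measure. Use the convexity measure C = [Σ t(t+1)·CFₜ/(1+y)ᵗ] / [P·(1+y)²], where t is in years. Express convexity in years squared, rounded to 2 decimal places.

With y = 0.01:
  t   CF        PV=CF/(1+0.01)^t    t·PV        t(t+1)·PV
  1         0.25         0.2475         0.2475           0.4950
  2         0.25         0.2451         0.4901           1.4704
  3       100.25        97.3017       291.9050       1,167.6199
  Σ                     97.7943       292.6427       1,169.5854
P = 97.7943.
Convexity = Σ t(t+1)·PV / [P·(1+y)²] = 1,169.5854 / (97.7943 × 1.020100) = 11.72400.

11.72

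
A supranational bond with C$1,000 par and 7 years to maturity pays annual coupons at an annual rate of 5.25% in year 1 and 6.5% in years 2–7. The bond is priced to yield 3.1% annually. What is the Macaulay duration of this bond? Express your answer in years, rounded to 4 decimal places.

6.0101 years

Periodic yield y = 0.031. Discount each cash flow and weight by its year:
  t   CF        PV=CF/(1+0.031)^t    t·PV
  1        52.50        50.9214        50.9214
  2        65.00        61.1499       122.2999
  3        65.00        59.3113       177.9339
  4        65.00        57.5279       230.1117
  5        65.00        55.7982       278.9909
  6        65.00        54.1204       324.7227
  7     1,065.00       860.0802     6,020.5614
  Σ                  1,198.9094     7,205.5419
Price P = Σ PV = 1,198.9094.
Macaulay duration = Σ(t·PV) / P = 7,205.5419 / 1,198.9094 = 6.01008 years.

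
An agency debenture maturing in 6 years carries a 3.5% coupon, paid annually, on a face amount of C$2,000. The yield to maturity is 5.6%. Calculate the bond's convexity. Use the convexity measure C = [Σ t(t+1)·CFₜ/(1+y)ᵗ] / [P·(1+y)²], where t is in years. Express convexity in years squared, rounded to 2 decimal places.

With y = 0.056:
  t   CF        PV=CF/(1+0.056)^t    t·PV        t(t+1)·PV
  1        70.00        66.2879        66.2879         132.5758
  2        70.00        62.7726       125.5452         376.6357
  3        70.00        59.4438       178.3313         713.3251
  4        70.00        56.2914       225.1658       1,125.8288
  5        70.00        53.3063       266.5314       1,599.1887
  6     2,070.00     1,492.7492     8,956.4950      62,695.4648
  Σ                  1,790.8511     9,818.3566      66,643.0189
P = 1,790.8511.
Convexity = Σ t(t+1)·PV / [P·(1+y)²] = 66,643.0189 / (1,790.8511 × 1.115136) = 33.37086.

33.37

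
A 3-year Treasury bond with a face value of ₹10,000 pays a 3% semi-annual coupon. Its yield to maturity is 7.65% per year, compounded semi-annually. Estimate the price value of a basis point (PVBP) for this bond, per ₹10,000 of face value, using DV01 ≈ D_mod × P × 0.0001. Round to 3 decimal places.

₹2.436

Periodic yield y = 0.03825.
  t   CF        PV=CF/(1+0.03825)^t    t·PV
  1       150.00       144.4739       144.4739
  2       150.00       139.1513       278.3027
  3       150.00       134.0249       402.0747
  4       150.00       129.0873       516.3492
  5       150.00       124.3316       621.6581
  6    10,150.00     8,103.1598    48,618.9588
  Σ                  8,774.2288    50,581.8172
P = 8,774.2288; D_Mac = 5.76482 half-year periods = 2.88241 yrs; D_mod = 2.77622 yrs.
DV01 ≈ 2.77622 × 8,774.2288 × 0.0001 = 2.435917.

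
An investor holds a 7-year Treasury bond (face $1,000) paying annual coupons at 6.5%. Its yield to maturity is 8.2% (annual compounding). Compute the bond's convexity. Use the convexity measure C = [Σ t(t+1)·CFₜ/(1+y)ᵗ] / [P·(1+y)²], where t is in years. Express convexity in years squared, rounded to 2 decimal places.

With y = 0.082:
  t   CF        PV=CF/(1+0.082)^t    t·PV        t(t+1)·PV
  1        65.00        60.0739        60.0739         120.1479
  2        65.00        55.5212       111.0424         333.1272
  3        65.00        51.3135       153.9405         615.7619
  4        65.00        47.4247       189.6987         948.4934
  5        65.00        43.8306       219.1528       1,314.9169
  6        65.00        40.5088       243.0530       1,701.3712
  7     1,065.00       613.4212     4,293.9484      34,351.5873
  Σ                    912.0939     5,270.9098      39,385.4058
P = 912.0939.
Convexity = Σ t(t+1)·PV / [P·(1+y)²] = 39,385.4058 / (912.0939 × 1.170724) = 36.88427.

36.88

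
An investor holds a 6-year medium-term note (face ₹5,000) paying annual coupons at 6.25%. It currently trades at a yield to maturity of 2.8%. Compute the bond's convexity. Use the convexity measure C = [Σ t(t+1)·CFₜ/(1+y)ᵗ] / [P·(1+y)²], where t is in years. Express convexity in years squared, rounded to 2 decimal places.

With y = 0.028:
  t   CF        PV=CF/(1+0.028)^t    t·PV        t(t+1)·PV
  1       312.50       303.9883       303.9883         607.9767
  2       312.50       295.7085       591.4170       1,774.2509
  3       312.50       287.6542       862.9625       3,451.8501
  4       312.50       279.8192     1,119.2769       5,596.3847
  5       312.50       272.1977     1,360.9885       8,165.9309
  6     5,312.50     4,501.3238    27,007.9428     189,055.5997
  Σ                  5,940.6917    31,246.5761     208,651.9930
P = 5,940.6917.
Convexity = Σ t(t+1)·PV / [P·(1+y)²] = 208,651.9930 / (5,940.6917 × 1.056784) = 33.23528.

33.24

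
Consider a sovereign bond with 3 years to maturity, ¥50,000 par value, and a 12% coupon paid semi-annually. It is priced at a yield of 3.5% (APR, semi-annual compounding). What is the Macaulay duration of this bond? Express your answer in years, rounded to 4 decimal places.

2.6514 years

Periodic yield y = 0.0175. Discount each cash flow and weight by its period:
  t   CF        PV=CF/(1+0.0175)^t    t·PV
  1     3,000.00     2,948.4029     2,948.4029
  2     3,000.00     2,897.6933     5,795.3866
  3     3,000.00     2,847.8558     8,543.5675
  4     3,000.00     2,798.8755    11,195.5021
  5     3,000.00     2,750.7376    13,753.6880
  6    53,000.00    47,760.5547   286,563.3283
  Σ                 62,004.1199   328,799.8755
Price P = Σ PV = 62,004.1199.
Macaulay duration = Σ(t·PV) / P = 328,799.8755 / 62,004.1199 = 5.30287 half-year periods.
In years: 5.30287 / 2 = 2.65144 years.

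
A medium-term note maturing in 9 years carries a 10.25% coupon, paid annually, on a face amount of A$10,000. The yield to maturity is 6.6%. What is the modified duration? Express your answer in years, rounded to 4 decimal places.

Periodic yield y = 0.066. First find Macaulay duration:
  t   CF        PV=CF/(1+0.066)^t    t·PV
  1     1,025.00       961.5385       961.5385
  2     1,025.00       902.0061     1,804.0121
  3     1,025.00       846.1595     2,538.4786
  4     1,025.00       793.7707     3,175.0827
  5     1,025.00       744.6254     3,723.1270
  6     1,025.00       698.5229     4,191.1373
  7     1,025.00       655.2747     4,586.9232
  8     1,025.00       614.7043     4,917.6341
  9    11,025.00     6,202.4569    55,822.1122
  Σ                 12,419.0589    81,720.0457
P = 12,419.0589; Macaulay duration = 81,720.0457 / 12,419.0589 = 6.58021 years.
Modified duration = D_Mac / (1 + y) = 6.58021 / 1.066 = 6.17281 years.

6.1728 years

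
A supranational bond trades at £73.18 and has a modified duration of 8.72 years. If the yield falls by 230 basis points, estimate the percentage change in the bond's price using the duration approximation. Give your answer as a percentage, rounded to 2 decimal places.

+20.06%

Duration approximation: ΔP/P ≈ -D_mod · Δy = -8.72 × (-0.023) = +0.200560.
As a percentage: +20.0560%.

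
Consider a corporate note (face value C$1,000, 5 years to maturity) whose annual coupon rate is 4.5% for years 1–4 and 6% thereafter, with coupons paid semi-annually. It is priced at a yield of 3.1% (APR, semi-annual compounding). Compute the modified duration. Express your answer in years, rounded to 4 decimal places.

Periodic yield y = 0.0155. First find Macaulay duration:
  t   CF        PV=CF/(1+0.0155)^t    t·PV
  1        22.50        22.1566        22.1566
  2        22.50        21.8184        43.6368
  3        22.50        21.4854        64.4561
  4        22.50        21.1574        84.6297
  5        22.50        20.8345       104.1725
  6        22.50        20.5165       123.0989
  7        22.50        20.2033       141.4233
  8        22.50        19.8950       159.1597
  9        30.00        26.1217       235.0956
  10    1,030.00       883.1571     8,831.5706
  Σ                  1,077.3458     9,809.3997
P = 1,077.3458; Macaulay duration = 9,809.3997 / 1,077.3458 = 9.10515 half-year periods = 4.55258 years.
Modified duration = D_Mac / (1 + y) = 4.55258 / 1.0155 = 4.48309 years.

4.4831 years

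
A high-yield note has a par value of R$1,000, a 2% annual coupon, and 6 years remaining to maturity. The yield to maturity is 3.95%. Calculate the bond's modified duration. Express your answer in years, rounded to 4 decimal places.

5.4779 years

Periodic yield y = 0.0395. First find Macaulay duration:
  t   CF        PV=CF/(1+0.0395)^t    t·PV
  1        20.00        19.2400        19.2400
  2        20.00        18.5089        37.0178
  3        20.00        17.8056        53.4168
  4        20.00        17.1290        68.5160
  5        20.00        16.4781        82.3906
  6     1,020.00       808.4501     4,850.7005
  Σ                    897.6117     5,111.2817
P = 897.6117; Macaulay duration = 5,111.2817 / 897.6117 = 5.69431 years.
Modified duration = D_Mac / (1 + y) = 5.69431 / 1.0395 = 5.47793 years.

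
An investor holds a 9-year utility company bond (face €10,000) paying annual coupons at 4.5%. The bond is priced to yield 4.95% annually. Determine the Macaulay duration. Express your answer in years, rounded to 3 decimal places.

Periodic yield y = 0.0495. Discount each cash flow and weight by its year:
  t   CF        PV=CF/(1+0.0495)^t    t·PV
  1       450.00       428.7756       428.7756
  2       450.00       408.5523       817.1045
  3       450.00       389.2828     1,167.8483
  4       450.00       370.9221     1,483.6885
  5       450.00       353.4275     1,767.1373
  6       450.00       336.7579     2,020.5477
  7       450.00       320.8747     2,246.1226
  8       450.00       305.7405     2,445.9240
  9    10,450.00     6,765.1013    60,885.9117
  Σ                  9,679.4347    73,263.0603
Price P = Σ PV = 9,679.4347.
Macaulay duration = Σ(t·PV) / P = 73,263.0603 / 9,679.4347 = 7.56894 years.

7.569 years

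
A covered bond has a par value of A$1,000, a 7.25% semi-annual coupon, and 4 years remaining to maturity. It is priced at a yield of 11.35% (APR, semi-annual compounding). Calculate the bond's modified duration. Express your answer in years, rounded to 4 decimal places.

3.3159 years

Periodic yield y = 0.05675. First find Macaulay duration:
  t   CF        PV=CF/(1+0.05675)^t    t·PV
  1        36.25        34.3033        34.3033
  2        36.25        32.4611        64.9222
  3        36.25        30.7179        92.1536
  4        36.25        29.0683       116.2730
  5        36.25        27.5072       137.5361
  6        36.25        26.0300       156.1801
  7        36.25        24.6321       172.4250
  8     1,036.25       666.3256     5,330.6047
  Σ                    871.0455     6,104.3981
P = 871.0455; Macaulay duration = 6,104.3981 / 871.0455 = 7.00813 half-year periods = 3.50406 years.
Modified duration = D_Mac / (1 + y) = 3.50406 / 1.05675 = 3.31589 years.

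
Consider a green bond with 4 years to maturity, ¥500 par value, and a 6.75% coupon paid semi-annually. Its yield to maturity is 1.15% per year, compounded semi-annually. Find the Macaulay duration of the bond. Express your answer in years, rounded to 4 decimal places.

Periodic yield y = 0.00575. Discount each cash flow and weight by its period:
  t   CF        PV=CF/(1+0.00575)^t    t·PV
  1       16.875        16.7785        16.7785
  2       16.875        16.6826        33.3652
  3       16.875        16.5872        49.7617
  4       16.875        16.4924        65.9696
  5       16.875        16.3981        81.9905
  6       16.875        16.3044        97.8261
  7       16.875        16.2111       113.4780
  8      516.875       493.7024     3,949.6188
  Σ                    609.1567     4,408.7884
Price P = Σ PV = 609.1567.
Macaulay duration = Σ(t·PV) / P = 4,408.7884 / 609.1567 = 7.23753 half-year periods.
In years: 7.23753 / 2 = 3.61876 years.

3.6188 years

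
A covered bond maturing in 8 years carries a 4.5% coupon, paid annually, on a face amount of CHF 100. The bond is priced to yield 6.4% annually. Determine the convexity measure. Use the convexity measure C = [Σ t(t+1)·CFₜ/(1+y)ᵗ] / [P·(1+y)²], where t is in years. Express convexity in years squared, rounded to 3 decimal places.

With y = 0.064:
  t   CF        PV=CF/(1+0.064)^t    t·PV        t(t+1)·PV
  1         4.50         4.2293         4.2293           8.4586
  2         4.50         3.9749         7.9499          23.8496
  3         4.50         3.7358        11.2075          44.8300
  4         4.50         3.5111        14.0445          70.2225
  5         4.50         3.2999        16.4996          98.9978
  6         4.50         3.1014        18.6086         130.2603
  7         4.50         2.9149        20.4042         163.2334
  8       104.50        63.6185       508.9478       4,580.5303
  Σ                     88.3859       601.8914       5,120.3826
P = 88.3859.
Convexity = Σ t(t+1)·PV / [P·(1+y)²] = 5,120.3826 / (88.3859 × 1.132096) = 51.17243.

51.172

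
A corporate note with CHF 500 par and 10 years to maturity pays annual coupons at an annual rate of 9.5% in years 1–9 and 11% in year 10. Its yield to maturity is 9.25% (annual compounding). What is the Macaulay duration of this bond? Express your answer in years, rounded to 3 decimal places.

6.920 years

Periodic yield y = 0.0925. Discount each cash flow and weight by its year:
  t   CF        PV=CF/(1+0.0925)^t    t·PV
  1        47.50        43.4783        43.4783
  2        47.50        39.7970        79.5941
  3        47.50        36.4275       109.2825
  4        47.50        33.3432       133.3730
  5        47.50        30.5201       152.6007
  6        47.50        27.9360       167.6163
  7        47.50        25.5708       178.9953
  8        47.50        23.4057       187.2458
  9        47.50        21.4240       192.8160
  10      555.00       229.1282     2,291.2819
  Σ                    511.0309     3,536.2837
Price P = Σ PV = 511.0309.
Macaulay duration = Σ(t·PV) / P = 3,536.2837 / 511.0309 = 6.91990 years.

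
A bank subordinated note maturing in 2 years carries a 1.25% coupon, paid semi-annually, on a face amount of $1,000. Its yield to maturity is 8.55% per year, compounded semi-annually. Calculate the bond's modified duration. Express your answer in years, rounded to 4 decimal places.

1.8987 years

Periodic yield y = 0.04275. First find Macaulay duration:
  t   CF        PV=CF/(1+0.04275)^t    t·PV
  1         6.25         5.9938         5.9938
  2         6.25         5.7480        11.4961
  3         6.25         5.5124        16.5372
  4     1,006.25       851.1088     3,404.4353
  Σ                    868.3630     3,438.4623
P = 868.3630; Macaulay duration = 3,438.4623 / 868.3630 = 3.95971 half-year periods = 1.97985 years.
Modified duration = D_Mac / (1 + y) = 1.97985 / 1.04275 = 1.89868 years.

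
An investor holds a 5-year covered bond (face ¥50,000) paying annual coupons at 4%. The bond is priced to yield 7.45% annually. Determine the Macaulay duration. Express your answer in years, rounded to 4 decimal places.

4.5962 years

Periodic yield y = 0.0745. Discount each cash flow and weight by its year:
  t   CF        PV=CF/(1+0.0745)^t    t·PV
  1     2,000.00     1,861.3309     1,861.3309
  2     2,000.00     1,732.2763     3,464.5525
  3     2,000.00     1,612.1696     4,836.5089
  4     2,000.00     1,500.3905     6,001.5621
  5    52,000.00    36,305.4015   181,527.0077
  Σ                 43,011.5688   197,690.9622
Price P = Σ PV = 43,011.5688.
Macaulay duration = Σ(t·PV) / P = 197,690.9622 / 43,011.5688 = 4.59623 years.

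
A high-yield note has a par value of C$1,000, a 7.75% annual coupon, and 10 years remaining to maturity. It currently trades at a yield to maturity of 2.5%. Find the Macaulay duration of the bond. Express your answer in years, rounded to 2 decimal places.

Periodic yield y = 0.025. Discount each cash flow and weight by its year:
  t   CF        PV=CF/(1+0.025)^t    t·PV
  1        77.50        75.6098        75.6098
  2        77.50        73.7656       147.5312
  3        77.50        71.9665       215.8994
  4        77.50        70.2112       280.8447
  5        77.50        68.4987       342.4935
  6        77.50        66.8280       400.9680
  7        77.50        65.1981       456.3864
  8        77.50        63.6079       508.8629
  9        77.50        62.0564       558.5080
  10    1,077.50       841.7413     8,417.4128
  Σ                  1,459.4834    11,404.5167
Price P = Σ PV = 1,459.4834.
Macaulay duration = Σ(t·PV) / P = 11,404.5167 / 1,459.4834 = 7.81408 years.

7.81 years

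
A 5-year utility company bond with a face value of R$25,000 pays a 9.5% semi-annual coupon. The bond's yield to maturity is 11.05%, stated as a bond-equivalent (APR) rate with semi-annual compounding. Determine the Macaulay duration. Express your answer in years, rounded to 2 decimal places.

Periodic yield y = 0.05525. Discount each cash flow and weight by its period:
  t   CF        PV=CF/(1+0.05525)^t    t·PV
  1     1,187.50     1,125.3258     1,125.3258
  2     1,187.50     1,066.4068     2,132.8136
  3     1,187.50     1,010.5726     3,031.7179
  4     1,187.50       957.6618     3,830.6473
  5     1,187.50       907.5213     4,537.6064
  6     1,187.50       860.0059     5,160.0357
  7     1,187.50       814.9784     5,704.8487
  8     1,187.50       772.3084     6,178.4668
  9     1,187.50       731.8724     6,586.8516
  10   26,187.50    15,294.6813   152,946.8131
  Σ                 23,541.3347   191,235.1268
Price P = Σ PV = 23,541.3347.
Macaulay duration = Σ(t·PV) / P = 191,235.1268 / 23,541.3347 = 8.12338 half-year periods.
In years: 8.12338 / 2 = 4.06169 years.

4.06 years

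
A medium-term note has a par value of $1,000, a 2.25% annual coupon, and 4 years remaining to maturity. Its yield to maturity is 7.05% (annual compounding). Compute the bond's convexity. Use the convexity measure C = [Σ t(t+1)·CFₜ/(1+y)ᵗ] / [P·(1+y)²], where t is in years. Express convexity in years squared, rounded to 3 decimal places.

With y = 0.0705:
  t   CF        PV=CF/(1+0.0705)^t    t·PV        t(t+1)·PV
  1        22.50        21.0182        21.0182          42.0364
  2        22.50        19.6340        39.2680         117.8041
  3        22.50        18.3410        55.0229         220.0917
  4     1,022.50       778.6040     3,114.4160      15,572.0800
  Σ                    837.5972     3,229.7252      15,952.0123
P = 837.5972.
Convexity = Σ t(t+1)·PV / [P·(1+y)²] = 15,952.0123 / (837.5972 × 1.145970) = 16.61908.

16.619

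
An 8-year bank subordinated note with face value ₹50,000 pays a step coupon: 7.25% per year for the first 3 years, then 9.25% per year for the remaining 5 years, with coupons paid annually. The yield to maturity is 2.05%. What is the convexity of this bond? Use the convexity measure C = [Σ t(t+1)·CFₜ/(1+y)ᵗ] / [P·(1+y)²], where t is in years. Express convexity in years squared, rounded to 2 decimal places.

With y = 0.0205:
  t   CF        PV=CF/(1+0.0205)^t    t·PV        t(t+1)·PV
  1     3,625.00     3,552.1803     3,552.1803       7,104.3606
  2     3,625.00     3,480.8234     6,961.6468      20,884.9405
  3     3,625.00     3,410.9000    10,232.6999      40,930.7997
  4     4,625.00     4,264.4173    17,057.6694      85,288.3468
  5     4,625.00     4,178.7529    20,893.7645     125,362.5872
  6     4,625.00     4,094.8093    24,568.8559     171,981.9913
  7     4,625.00     4,012.5520    28,087.8640     224,702.9120
  8    54,625.00    46,439.4831   371,515.8652   3,343,642.7865
  Σ                 73,433.9184   482,870.5461   4,019,898.7248
P = 73,433.9184.
Convexity = Σ t(t+1)·PV / [P·(1+y)²] = 4,019,898.7248 / (73,433.9184 × 1.041420) = 52.56448.

52.56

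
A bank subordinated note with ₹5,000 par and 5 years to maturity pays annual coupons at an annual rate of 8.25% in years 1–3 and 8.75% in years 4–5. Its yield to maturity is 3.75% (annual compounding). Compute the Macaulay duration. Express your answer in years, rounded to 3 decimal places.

Periodic yield y = 0.0375. Discount each cash flow and weight by its year:
  t   CF        PV=CF/(1+0.0375)^t    t·PV
  1       412.50       397.5904       397.5904
  2       412.50       383.2196       766.4393
  3       412.50       369.3683     1,108.1049
  4       437.50       377.5945     1,510.3779
  5     5,437.50     4,523.3349    22,616.6745
  Σ                  6,051.1077    26,399.1870
Price P = Σ PV = 6,051.1077.
Macaulay duration = Σ(t·PV) / P = 26,399.1870 / 6,051.1077 = 4.36270 years.

4.363 years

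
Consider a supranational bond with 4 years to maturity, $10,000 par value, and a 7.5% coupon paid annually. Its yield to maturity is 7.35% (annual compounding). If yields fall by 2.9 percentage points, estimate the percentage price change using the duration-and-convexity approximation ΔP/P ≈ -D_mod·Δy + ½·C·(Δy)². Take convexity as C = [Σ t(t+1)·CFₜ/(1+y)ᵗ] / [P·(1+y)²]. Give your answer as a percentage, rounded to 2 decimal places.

With y = 0.0735:
  t   CF        PV=CF/(1+0.0735)^t    t·PV        t(t+1)·PV
  1       750.00       698.6493       698.6493       1,397.2986
  2       750.00       650.8144     1,301.6288       3,904.8865
  3       750.00       606.2547     1,818.7641       7,275.0564
  4    10,750.00     8,094.6909    32,378.7636     161,893.8178
  Σ                 10,050.4093    36,197.8058     174,471.0593
P = 10,050.4093; D_Mac = 3.60163 yrs; D_mod = 3.35503 yrs; C = 15.06384.
Duration effect: -3.35503 × (-0.029) = +0.097296
Convexity effect: 0.5 × 15.06384 × (-0.029)² = +0.0063343
ΔP/P ≈ +0.097296 + 0.0063343 = +0.103630 = +10.3630%.

+10.36%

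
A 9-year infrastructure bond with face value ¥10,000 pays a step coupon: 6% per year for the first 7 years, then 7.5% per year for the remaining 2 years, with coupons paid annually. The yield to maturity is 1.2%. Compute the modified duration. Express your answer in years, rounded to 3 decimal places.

Periodic yield y = 0.012. First find Macaulay duration:
  t   CF        PV=CF/(1+0.012)^t    t·PV
  1       600.00       592.8854       592.8854
  2       600.00       585.8551     1,171.7102
  3       600.00       578.9082     1,736.7246
  4       600.00       572.0437     2,288.1748
  5       600.00       565.2606     2,826.3028
  6       600.00       558.5579     3,351.3472
  7       600.00       551.9347     3,863.5426
  8       750.00       681.7375     5,453.8997
  9    10,750.00     9,655.7020    86,901.3176
  Σ                 14,342.8849   108,185.9050
P = 14,342.8849; Macaulay duration = 108,185.9050 / 14,342.8849 = 7.54283 years.
Modified duration = D_Mac / (1 + y) = 7.54283 / 1.012 = 7.45339 years.

7.453 years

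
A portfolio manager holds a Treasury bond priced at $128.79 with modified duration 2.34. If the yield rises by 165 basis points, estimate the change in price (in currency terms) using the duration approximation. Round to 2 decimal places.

Duration approximation: ΔP/P ≈ -D_mod · Δy = -2.34 × (+0.0165) = -0.038610.
ΔP ≈ 128.79 × (-0.038610) = -4.9725819.

-$4.97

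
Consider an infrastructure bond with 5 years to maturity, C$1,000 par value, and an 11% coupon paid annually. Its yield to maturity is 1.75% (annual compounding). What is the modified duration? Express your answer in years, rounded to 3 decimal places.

4.188 years

Periodic yield y = 0.0175. First find Macaulay duration:
  t   CF        PV=CF/(1+0.0175)^t    t·PV
  1       110.00       108.1081       108.1081
  2       110.00       106.2488       212.4975
  3       110.00       104.4214       313.2641
  4       110.00       102.6254       410.5017
  5     1,110.00     1,017.7729     5,088.8646
  Σ                  1,439.1766     6,133.2361
P = 1,439.1766; Macaulay duration = 6,133.2361 / 1,439.1766 = 4.26163 years.
Modified duration = D_Mac / (1 + y) = 4.26163 / 1.0175 = 4.18833 years.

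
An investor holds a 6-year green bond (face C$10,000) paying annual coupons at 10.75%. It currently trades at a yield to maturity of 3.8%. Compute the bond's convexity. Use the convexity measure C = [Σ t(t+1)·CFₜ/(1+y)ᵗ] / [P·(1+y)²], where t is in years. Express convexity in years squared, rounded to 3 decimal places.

With y = 0.038:
  t   CF        PV=CF/(1+0.038)^t    t·PV        t(t+1)·PV
  1     1,075.00     1,035.6455     1,035.6455       2,071.2909
  2     1,075.00       997.7317     1,995.4633       5,986.3900
  3     1,075.00       961.2058     2,883.6175      11,534.4702
  4     1,075.00       926.0172     3,704.0688      18,520.3439
  5     1,075.00       892.1168     4,460.5838      26,763.5027
  6    11,075.00     8,854.4097    53,126.4583     371,885.2079
  Σ                 13,667.1266    67,205.8372     436,761.2056
P = 13,667.1266.
Convexity = Σ t(t+1)·PV / [P·(1+y)²] = 436,761.2056 / (13,667.1266 × 1.077444) = 29.66007.

29.660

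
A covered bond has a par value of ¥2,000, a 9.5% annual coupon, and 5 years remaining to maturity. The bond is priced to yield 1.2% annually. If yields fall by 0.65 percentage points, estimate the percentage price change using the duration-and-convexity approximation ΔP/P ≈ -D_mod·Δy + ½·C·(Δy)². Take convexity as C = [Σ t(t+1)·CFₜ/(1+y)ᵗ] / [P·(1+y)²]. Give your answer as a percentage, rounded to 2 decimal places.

+2.84%

With y = 0.012:
  t   CF        PV=CF/(1+0.012)^t    t·PV        t(t+1)·PV
  1       190.00       187.7470       187.7470         375.4941
  2       190.00       185.5208       371.0416       1,113.1247
  3       190.00       183.3209       549.9628       2,199.8512
  4       190.00       181.1472       724.5887       3,622.9434
  5     2,190.00     2,063.2011    10,316.0053      61,896.0318
  Σ                  2,800.9370    12,149.3454      69,207.4452
P = 2,800.9370; D_Mac = 4.33760 yrs; D_mod = 4.28617 yrs; C = 24.12617.
Duration effect: -4.28617 × (-0.0065) = +0.027860
Convexity effect: 0.5 × 24.12617 × (-0.0065)² = +0.0005097
ΔP/P ≈ +0.027860 + 0.0005097 = +0.028370 = +2.8370%.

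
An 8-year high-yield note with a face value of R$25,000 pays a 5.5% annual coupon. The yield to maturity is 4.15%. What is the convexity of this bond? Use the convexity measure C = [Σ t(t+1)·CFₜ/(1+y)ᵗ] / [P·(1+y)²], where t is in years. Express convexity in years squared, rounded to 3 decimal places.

52.650

With y = 0.0415:
  t   CF        PV=CF/(1+0.0415)^t    t·PV        t(t+1)·PV
  1     1,375.00     1,320.2112     1,320.2112       2,640.4225
  2     1,375.00     1,267.6056     2,535.2112       7,605.6336
  3     1,375.00     1,217.0961     3,651.2883      14,605.1534
  4     1,375.00     1,168.5992     4,674.3970      23,371.9849
  5     1,375.00     1,122.0348     5,610.1740      33,661.0440
  6     1,375.00     1,077.3258     6,463.9547      45,247.6828
  7     1,375.00     1,034.3983     7,240.7878      57,926.3021
  8    26,375.00    19,051.0218   152,408.1744   1,371,673.5698
  Σ                 27,258.2928   183,904.1986   1,556,731.7930
P = 27,258.2928.
Convexity = Σ t(t+1)·PV / [P·(1+y)²] = 1,556,731.7930 / (27,258.2928 × 1.084722) = 52.64978.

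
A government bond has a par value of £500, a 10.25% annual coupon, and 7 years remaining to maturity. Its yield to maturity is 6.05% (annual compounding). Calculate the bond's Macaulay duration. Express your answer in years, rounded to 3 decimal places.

Periodic yield y = 0.0605. Discount each cash flow and weight by its year:
  t   CF        PV=CF/(1+0.0605)^t    t·PV
  1        51.25        48.3263        48.3263
  2        51.25        45.5693        91.1386
  3        51.25        42.9697       128.9090
  4        51.25        40.5183       162.0732
  5        51.25        38.2068       191.0339
  6        51.25        36.0271       216.1629
  7       551.25       365.4045     2,557.8315
  Σ                    617.0220     3,395.4753
Price P = Σ PV = 617.0220.
Macaulay duration = Σ(t·PV) / P = 3,395.4753 / 617.0220 = 5.50301 years.

5.503 years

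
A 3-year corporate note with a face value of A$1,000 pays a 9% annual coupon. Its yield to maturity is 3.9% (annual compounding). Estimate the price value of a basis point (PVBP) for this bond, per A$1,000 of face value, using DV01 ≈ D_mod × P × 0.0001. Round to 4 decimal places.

Periodic yield y = 0.039.
  t   CF        PV=CF/(1+0.039)^t    t·PV
  1        90.00        86.6218        86.6218
  2        90.00        83.3703       166.7406
  3     1,090.00       971.8066     2,915.4199
  Σ                  1,141.7987     3,168.7822
P = 1,141.7987; D_Mac = 2.77525 yrs; D_mod = 2.67108 yrs.
DV01 ≈ 2.67108 × 1,141.7987 × 0.0001 = 0.304984.

A$0.3050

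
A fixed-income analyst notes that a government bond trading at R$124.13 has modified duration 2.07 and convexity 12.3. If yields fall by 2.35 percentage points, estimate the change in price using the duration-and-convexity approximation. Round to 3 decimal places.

Duration effect: -D_mod·Δy = -2.07 × (-0.0235) = +0.048645
Convexity effect: ½·C·(Δy)² = 0.5 × 12.3 × (-0.0235)² = +0.0033963375
ΔP/P ≈ +0.048645 + 0.0033963375 = +0.0520413375
ΔP ≈ 124.13 × (+0.0520413375) = +6.459891223875.

+R$6.460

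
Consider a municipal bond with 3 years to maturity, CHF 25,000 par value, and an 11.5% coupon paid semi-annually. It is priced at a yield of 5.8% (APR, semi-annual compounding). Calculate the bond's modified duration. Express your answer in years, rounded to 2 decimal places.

Periodic yield y = 0.029. First find Macaulay duration:
  t   CF        PV=CF/(1+0.029)^t    t·PV
  1     1,437.50     1,396.9874     1,396.9874
  2     1,437.50     1,357.6165     2,715.2330
  3     1,437.50     1,319.3552     3,958.0656
  4     1,437.50     1,282.1722     5,128.6888
  5     1,437.50     1,246.0371     6,230.1856
  6    26,437.50    22,270.4061   133,622.4365
  Σ                 28,872.5744   153,051.5968
P = 28,872.5744; Macaulay duration = 153,051.5968 / 28,872.5744 = 5.30093 half-year periods = 2.65047 years.
Modified duration = D_Mac / (1 + y) = 2.65047 / 1.029 = 2.57577 years.

2.58 years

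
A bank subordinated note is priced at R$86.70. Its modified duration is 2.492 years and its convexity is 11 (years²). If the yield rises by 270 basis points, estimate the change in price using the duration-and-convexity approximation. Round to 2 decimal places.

Duration effect: -D_mod·Δy = -2.492 × (+0.027) = -0.067284
Convexity effect: ½·C·(Δy)² = 0.5 × 11 × (0.027)² = +0.0040095
ΔP/P ≈ -0.067284 + 0.0040095 = -0.0632745
ΔP ≈ 86.70 × (-0.0632745) = -5.48589915.

-R$5.49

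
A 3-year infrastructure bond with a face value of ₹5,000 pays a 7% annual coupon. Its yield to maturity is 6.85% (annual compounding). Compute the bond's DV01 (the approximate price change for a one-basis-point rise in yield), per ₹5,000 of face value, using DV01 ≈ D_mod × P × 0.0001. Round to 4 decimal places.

Periodic yield y = 0.0685.
  t   CF        PV=CF/(1+0.0685)^t    t·PV
  1       350.00       327.5620       327.5620
  2       350.00       306.5625       613.1249
  3     5,350.00     4,385.6120    13,156.8359
  Σ                  5,019.7364    14,097.5228
P = 5,019.7364; D_Mac = 2.80842 yrs; D_mod = 2.62838 yrs.
DV01 ≈ 2.62838 × 5,019.7364 × 0.0001 = 1.319375.

₹1.3194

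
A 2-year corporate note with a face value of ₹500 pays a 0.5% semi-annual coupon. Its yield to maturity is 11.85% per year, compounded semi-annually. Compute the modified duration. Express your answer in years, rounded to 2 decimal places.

1.88 years

Periodic yield y = 0.05925. First find Macaulay duration:
  t   CF        PV=CF/(1+0.05925)^t    t·PV
  1         1.25         1.1801         1.1801
  2         1.25         1.1141         2.2281
  3         1.25         1.0518         3.1553
  4       501.25       398.1626     1,592.6505
  Σ                    401.5085     1,599.2140
P = 401.5085; Macaulay duration = 1,599.2140 / 401.5085 = 3.98301 half-year periods = 1.99151 years.
Modified duration = D_Mac / (1 + y) = 1.99151 / 1.05925 = 1.88011 years.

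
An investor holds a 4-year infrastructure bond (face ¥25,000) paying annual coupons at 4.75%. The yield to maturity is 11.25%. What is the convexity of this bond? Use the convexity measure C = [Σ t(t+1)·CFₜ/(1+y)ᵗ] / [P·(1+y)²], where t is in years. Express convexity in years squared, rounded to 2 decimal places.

14.56

With y = 0.1125:
  t   CF        PV=CF/(1+0.1125)^t    t·PV        t(t+1)·PV
  1     1,187.50     1,067.4157     1,067.4157       2,134.8315
  2     1,187.50       959.4748     1,918.9496       5,756.8489
  3     1,187.50       862.4493     2,587.3478      10,349.3912
  4    26,187.50    17,095.9784    68,383.9138     341,919.5690
  Σ                 19,985.3183    73,957.6270     360,160.6406
P = 19,985.3183.
Convexity = Σ t(t+1)·PV / [P·(1+y)²] = 360,160.6406 / (19,985.3183 × 1.237656) = 14.56080.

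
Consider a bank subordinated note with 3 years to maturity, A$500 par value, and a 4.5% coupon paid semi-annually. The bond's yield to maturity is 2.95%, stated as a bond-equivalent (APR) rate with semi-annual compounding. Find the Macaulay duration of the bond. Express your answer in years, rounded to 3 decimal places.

Periodic yield y = 0.01475. Discount each cash flow and weight by its period:
  t   CF        PV=CF/(1+0.01475)^t    t·PV
  1        11.25        11.0865        11.0865
  2        11.25        10.9253        21.8507
  3        11.25        10.7665        32.2996
  4        11.25        10.6100        42.4401
  5        11.25        10.4558        52.2790
  6       511.25       468.2513     2,809.5076
  Σ                    522.0954     2,969.4634
Price P = Σ PV = 522.0954.
Macaulay duration = Σ(t·PV) / P = 2,969.4634 / 522.0954 = 5.68759 half-year periods.
In years: 5.68759 / 2 = 2.84379 years.

2.844 years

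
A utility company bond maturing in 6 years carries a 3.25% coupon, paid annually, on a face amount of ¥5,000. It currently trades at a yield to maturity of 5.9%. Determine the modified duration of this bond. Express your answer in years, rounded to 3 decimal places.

Periodic yield y = 0.059. First find Macaulay duration:
  t   CF        PV=CF/(1+0.059)^t    t·PV
  1       162.50       153.4466       153.4466
  2       162.50       144.8977       289.7954
  3       162.50       136.8250       410.4750
  4       162.50       129.2021       516.8083
  5       162.50       122.0039       610.0193
  6     5,162.50     3,660.0271    21,960.1627
  Σ                  4,346.4024    23,940.7074
P = 4,346.4024; Macaulay duration = 23,940.7074 / 4,346.4024 = 5.50817 years.
Modified duration = D_Mac / (1 + y) = 5.50817 / 1.059 = 5.20129 years.

5.201 years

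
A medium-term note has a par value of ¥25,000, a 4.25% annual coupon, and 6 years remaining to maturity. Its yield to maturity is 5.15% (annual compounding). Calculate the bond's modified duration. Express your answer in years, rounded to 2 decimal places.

5.14 years

Periodic yield y = 0.0515. First find Macaulay duration:
  t   CF        PV=CF/(1+0.0515)^t    t·PV
  1     1,062.50     1,010.4612     1,010.4612
  2     1,062.50       960.9712     1,921.9425
  3     1,062.50       913.9051     2,741.7153
  4     1,062.50       869.1442     3,476.5768
  5     1,062.50       826.5755     4,132.8777
  6    26,062.50    19,282.3699   115,694.2195
  Σ                 23,863.4272   128,977.7930
P = 23,863.4272; Macaulay duration = 128,977.7930 / 23,863.4272 = 5.40483 years.
Modified duration = D_Mac / (1 + y) = 5.40483 / 1.0515 = 5.14012 years.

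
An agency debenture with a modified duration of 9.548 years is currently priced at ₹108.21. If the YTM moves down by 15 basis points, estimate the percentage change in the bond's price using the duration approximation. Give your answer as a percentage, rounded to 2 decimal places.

+1.43%

Duration approximation: ΔP/P ≈ -D_mod · Δy = -9.548 × (-0.0015) = +0.014322.
As a percentage: +1.4322%.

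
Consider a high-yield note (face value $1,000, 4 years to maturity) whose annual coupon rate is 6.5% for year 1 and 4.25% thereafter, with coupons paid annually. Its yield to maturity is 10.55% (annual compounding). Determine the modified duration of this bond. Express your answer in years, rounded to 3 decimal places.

Periodic yield y = 0.1055. First find Macaulay duration:
  t   CF        PV=CF/(1+0.1055)^t    t·PV
  1        65.00        58.7969        58.7969
  2        42.50        34.7753        69.5507
  3        42.50        31.4567        94.3700
  4     1,042.50       697.9769     2,791.9078
  Σ                    823.0059     3,014.6254
P = 823.0059; Macaulay duration = 3,014.6254 / 823.0059 = 3.66295 years.
Modified duration = D_Mac / (1 + y) = 3.66295 / 1.1055 = 3.31338 years.

3.313 years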